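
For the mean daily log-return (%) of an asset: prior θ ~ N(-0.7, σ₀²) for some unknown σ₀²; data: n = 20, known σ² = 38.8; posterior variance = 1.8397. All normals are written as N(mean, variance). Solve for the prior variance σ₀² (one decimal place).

For the Normal–Normal model with known σ², precisions add: τ_n = τ₀ + n/σ².
So 1/σ₀² = 1/1.8397 − 20/38.8 = 0.543567 − 0.515464 = 0.028103.
Hence σ₀² = 1/0.028103 ≈ 35.6.

σ₀² = 35.6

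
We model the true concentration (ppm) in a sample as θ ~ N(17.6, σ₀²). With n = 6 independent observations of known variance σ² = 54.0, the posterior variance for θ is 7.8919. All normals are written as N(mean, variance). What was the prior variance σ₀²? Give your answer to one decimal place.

σ₀² = 64.1

Posterior precision equals prior precision plus data precision: 1/σ_n² = 1/σ₀² + n/σ².
So 1/σ₀² = 1/7.8919 − 6/54.0 = 0.126712 − 0.111111 = 0.015601.
Hence σ₀² = 1/0.015601 ≈ 64.1.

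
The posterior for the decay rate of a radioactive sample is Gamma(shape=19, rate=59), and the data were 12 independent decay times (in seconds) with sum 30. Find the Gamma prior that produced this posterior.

Gamma–exponential conjugacy: posterior shape = α + n, posterior rate = β + Σtᵢ.
So α = 19 − 12 = 7 and β = 59 − 30 = 29.

Gamma(shape=7, rate=29)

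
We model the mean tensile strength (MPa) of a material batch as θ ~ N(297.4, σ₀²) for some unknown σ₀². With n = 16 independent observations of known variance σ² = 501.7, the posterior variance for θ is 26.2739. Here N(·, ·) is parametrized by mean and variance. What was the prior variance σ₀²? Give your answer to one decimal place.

For the Normal–Normal model with known σ², precisions add: τ_n = τ₀ + n/σ².
So 1/σ₀² = 1/26.2739 − 16/501.7 = 0.038061 − 0.031892 = 0.006169.
Hence σ₀² = 1/0.006169 ≈ 162.1.

σ₀² = 162.1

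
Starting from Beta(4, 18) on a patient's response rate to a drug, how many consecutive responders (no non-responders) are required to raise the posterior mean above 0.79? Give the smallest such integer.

k = 64

After k responders and 0 non-responders the posterior is Beta(4+k, 18), with mean (4+k)/(4+18+k).
Set (4+k)/(22+k) > 0.79 and solve: k > (0.79·22 − 4)/(1 − 0.79) = 63.714.
The smallest integer exceeding 63.714 is 64.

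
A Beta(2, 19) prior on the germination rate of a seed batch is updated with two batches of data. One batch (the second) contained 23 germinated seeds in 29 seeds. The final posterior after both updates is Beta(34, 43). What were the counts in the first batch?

9 germinated seeds and 18 non-germinating seeds

Because Beta–binomial updating is additive in the counts, the combined data contributed (α_post−α_prior, β_post−β_prior) successes and failures.
Total across both batches: 34−2=32 germinated seeds, 43−19=24 non-germinating seeds.
Subtract the second batch: 32−23=9 germinated seeds and 24−6=18 non-germinating seeds.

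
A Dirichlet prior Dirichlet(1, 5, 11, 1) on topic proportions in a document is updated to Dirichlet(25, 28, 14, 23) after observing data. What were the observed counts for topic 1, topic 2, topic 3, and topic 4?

For a Dirichlet(α) prior with multinomial counts c, the posterior is Dirichlet(α + c) componentwise.
Counts are posterior − prior componentwise: 25−1=24, 28−5=23, 14−11=3, 23−1=22.

counts (24, 23, 3, 22)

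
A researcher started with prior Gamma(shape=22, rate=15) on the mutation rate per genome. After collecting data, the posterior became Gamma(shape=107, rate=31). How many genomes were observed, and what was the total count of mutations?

n = 16 genomes with total 85 mutations

A Gamma(α, β) prior (rate parametrization) on a Poisson rate with n observations summing to S gives posterior Gamma(α+S, β+n).
Matching: Σxᵢ = 107 − 22 = 85 and n = 31 − 15 = 16.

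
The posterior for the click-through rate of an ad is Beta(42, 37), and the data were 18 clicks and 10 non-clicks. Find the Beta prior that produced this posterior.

Beta is conjugate to the binomial likelihood: posterior = Beta(a+s, b+f).
So a = 42 − 18 = 24 and b = 37 − 10 = 27.

Beta(24, 27)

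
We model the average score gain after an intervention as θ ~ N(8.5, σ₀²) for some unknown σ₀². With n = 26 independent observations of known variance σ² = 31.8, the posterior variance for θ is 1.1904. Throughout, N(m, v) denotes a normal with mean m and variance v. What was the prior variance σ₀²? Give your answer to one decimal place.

σ₀² = 44.6

Posterior precision equals prior precision plus data precision: 1/σ_n² = 1/σ₀² + n/σ².
So 1/σ₀² = 1/1.1904 − 26/31.8 = 0.840054 − 0.817610 = 0.022444.
Hence σ₀² = 1/0.022444 ≈ 44.6.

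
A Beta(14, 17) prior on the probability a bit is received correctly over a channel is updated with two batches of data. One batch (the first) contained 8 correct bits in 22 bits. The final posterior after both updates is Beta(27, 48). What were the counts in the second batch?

5 correct bits and 17 errors

Sequential conjugate updates are equivalent to a single update on the pooled data, so total successes = posterior α − prior α and total failures = posterior β − prior β.
Total across both batches: 27−14=13 correct bits, 48−17=31 errors.
Subtract the first batch: 13−8=5 correct bits and 31−14=17 errors.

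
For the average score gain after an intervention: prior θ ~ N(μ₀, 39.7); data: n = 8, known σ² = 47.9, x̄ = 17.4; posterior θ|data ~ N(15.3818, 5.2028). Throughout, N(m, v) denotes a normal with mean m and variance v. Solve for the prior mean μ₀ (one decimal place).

With known observation variance, the Normal–Normal posterior has precision τ_n = τ₀ + n/σ² and mean μ_n = (τ₀μ₀ + (n/σ²)x̄)/τ_n.
Here τ₀ = 1/39.7 = 0.025189 and τ_data = 8/47.9 = 0.167015, so τ_n = 0.192204.
Rearranging for μ₀: μ₀ = (μ_n·τ_n − τ_data·x̄)/τ₀ = (15.3818·0.192204 − 0.167015·17.4) / 0.025189 = 0.050382/0.025189 ≈ 2.0.

μ₀ = 2.0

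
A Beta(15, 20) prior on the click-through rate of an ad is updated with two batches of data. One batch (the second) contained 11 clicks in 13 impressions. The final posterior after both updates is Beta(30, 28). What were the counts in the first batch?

4 clicks and 6 non-clicks

Because Beta–binomial updating is additive in the counts, the combined data contributed (α_post−α_prior, β_post−β_prior) successes and failures.
Total across both batches: 30−15=15 clicks, 28−20=8 non-clicks.
Subtract the second batch: 15−11=4 clicks and 8−2=6 non-clicks.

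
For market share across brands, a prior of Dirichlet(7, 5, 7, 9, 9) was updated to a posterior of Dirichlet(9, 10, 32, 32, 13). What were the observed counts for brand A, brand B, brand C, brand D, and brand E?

counts (2, 5, 25, 23, 4)

For a Dirichlet(α) prior with multinomial counts c, the posterior is Dirichlet(α + c) componentwise.
Counts are posterior − prior componentwise: 9−7=2, 10−5=5, 32−7=25, 32−9=23, 13−9=4.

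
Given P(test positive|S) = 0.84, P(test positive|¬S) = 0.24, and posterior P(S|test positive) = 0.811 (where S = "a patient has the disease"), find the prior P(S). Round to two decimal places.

In odds form, posterior odds = prior odds × likelihood ratio, so prior odds = posterior odds ÷ LR.
Posterior odds = 0.811/(1−0.811) = 4.2910. LR = 0.84/0.24 = 3.5000.
Prior odds = 4.2910/3.5000 = 1.2260, so P(S) = 1.2260/(1+1.2260) ≈ 0.55.

P(S) = 0.55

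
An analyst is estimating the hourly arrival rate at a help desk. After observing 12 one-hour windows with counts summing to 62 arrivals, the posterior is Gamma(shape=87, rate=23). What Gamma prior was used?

Gamma(shape=25, rate=11)

Gamma–Poisson conjugacy: posterior shape = α + Σxᵢ, posterior rate = β + n.
So α = 87 − 62 = 25 and β = 23 − 12 = 11.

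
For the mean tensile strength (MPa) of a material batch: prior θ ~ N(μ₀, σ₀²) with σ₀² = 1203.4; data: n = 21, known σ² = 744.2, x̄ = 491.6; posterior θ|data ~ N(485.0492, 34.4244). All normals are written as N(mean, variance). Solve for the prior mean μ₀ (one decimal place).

With known observation variance, the Normal–Normal posterior has precision τ_n = τ₀ + n/σ² and mean μ_n = (τ₀μ₀ + (n/σ²)x̄)/τ_n.
Here τ₀ = 1/1203.4 = 0.000831 and τ_data = 21/744.2 = 0.028218, so τ_n = 0.029049.
Rearranging for μ₀: μ₀ = (μ_n·τ_n − τ_data·x̄)/τ₀ = (485.0492·0.029049 − 0.028218·491.6) / 0.000831 = 0.218225/0.000831 ≈ 262.6.

μ₀ = 262.6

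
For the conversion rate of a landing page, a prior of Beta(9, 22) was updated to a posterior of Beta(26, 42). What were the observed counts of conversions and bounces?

A Beta(α, β) prior with s successes and f failures in binomial data gives a Beta(α+s, β+f) posterior.
So s = 26 − 9 = 17 and f = 42 − 22 = 20.

17 conversions and 20 bounces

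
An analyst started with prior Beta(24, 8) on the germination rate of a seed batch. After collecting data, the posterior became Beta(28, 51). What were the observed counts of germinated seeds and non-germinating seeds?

A Beta(α, β) prior with s successes and f failures in binomial data gives a Beta(α+s, β+f) posterior.
Match parameters: s=28−24=4, f=51−8=43.

4 germinated seeds and 43 non-germinating seeds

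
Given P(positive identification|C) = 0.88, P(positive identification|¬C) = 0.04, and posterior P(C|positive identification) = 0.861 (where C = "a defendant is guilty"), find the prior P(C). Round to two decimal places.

In odds form, posterior odds = prior odds × likelihood ratio, so prior odds = posterior odds ÷ LR.
Posterior odds = 0.861/(1−0.861) = 6.1942. LR = 0.88/0.04 = 22.0000.
Prior odds = 6.1942/22.0000 = 0.2816, so P(C) = 0.2816/(1+0.2816) ≈ 0.22.

P(C) = 0.22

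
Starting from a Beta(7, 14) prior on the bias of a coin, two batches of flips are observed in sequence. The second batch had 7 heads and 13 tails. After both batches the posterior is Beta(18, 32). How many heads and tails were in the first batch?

Sequential conjugate updates are equivalent to a single update on the pooled data, so total successes = posterior α − prior α and total failures = posterior β − prior β.
Total across both batches: 18−7=11 heads, 32−14=18 tails.
Subtract the second batch: 11−7=4 heads and 18−13=5 tails.

4 heads and 5 tails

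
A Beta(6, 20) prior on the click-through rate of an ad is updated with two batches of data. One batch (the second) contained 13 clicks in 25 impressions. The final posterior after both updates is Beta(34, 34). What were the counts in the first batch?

15 clicks and 2 non-clicks

Because Beta–binomial updating is additive in the counts, the combined data contributed (α_post−α_prior, β_post−β_prior) successes and failures.
Total across both batches: 34−6=28 clicks, 34−20=14 non-clicks.
Subtract the second batch: 28−13=15 clicks and 14−12=2 non-clicks.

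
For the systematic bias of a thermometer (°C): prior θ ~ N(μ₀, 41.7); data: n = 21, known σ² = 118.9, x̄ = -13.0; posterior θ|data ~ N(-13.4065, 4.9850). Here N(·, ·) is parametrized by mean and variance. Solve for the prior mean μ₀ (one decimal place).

The posterior mean is a precision-weighted average: μ_n = (τ₀μ₀ + τ_data·x̄)/(τ₀+τ_data), with τ₀=1/σ₀² and τ_data=n/σ².
Here τ₀ = 1/41.7 = 0.023981 and τ_data = 21/118.9 = 0.176619, so τ_n = 0.200600.
Rearranging for μ₀: μ₀ = (μ_n·τ_n − τ_data·x̄)/τ₀ = (-13.4065·0.200600 − 0.176619·-13.0) / 0.023981 = -0.393297/0.023981 ≈ -16.4.

μ₀ = -16.4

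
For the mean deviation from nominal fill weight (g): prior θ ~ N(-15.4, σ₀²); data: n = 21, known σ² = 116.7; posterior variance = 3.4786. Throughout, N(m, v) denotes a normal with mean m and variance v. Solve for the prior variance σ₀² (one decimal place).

For the Normal–Normal model with known σ², precisions add: τ_n = τ₀ + n/σ².
So 1/σ₀² = 1/3.4786 − 21/116.7 = 0.287472 − 0.179949 = 0.107523.
Hence σ₀² = 1/0.107523 ≈ 9.3.

σ₀² = 9.3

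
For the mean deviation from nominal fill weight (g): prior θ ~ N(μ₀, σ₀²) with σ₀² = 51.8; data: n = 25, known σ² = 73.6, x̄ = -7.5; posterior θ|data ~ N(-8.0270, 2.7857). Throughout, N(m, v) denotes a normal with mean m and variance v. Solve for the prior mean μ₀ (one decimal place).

With known observation variance, the Normal–Normal posterior has precision τ_n = τ₀ + n/σ² and mean μ_n = (τ₀μ₀ + (n/σ²)x̄)/τ_n.
Here τ₀ = 1/51.8 = 0.019305 and τ_data = 25/73.6 = 0.339674, so τ_n = 0.358979.
Rearranging for μ₀: μ₀ = (μ_n·τ_n − τ_data·x̄)/τ₀ = (-8.0270·0.358979 − 0.339674·-7.5) / 0.019305 = -0.333969/0.019305 ≈ -17.3.

μ₀ = -17.3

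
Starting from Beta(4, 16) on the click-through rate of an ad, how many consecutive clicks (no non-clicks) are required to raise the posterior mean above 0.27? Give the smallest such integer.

After k clicks and 0 non-clicks the posterior is Beta(4+k, 16), with mean (4+k)/(4+16+k).
Set (4+k)/(20+k) > 0.27 and solve: k > (0.27·20 − 4)/(1 − 0.27) = 1.918.
The smallest integer exceeding 1.918 is 2.

k = 2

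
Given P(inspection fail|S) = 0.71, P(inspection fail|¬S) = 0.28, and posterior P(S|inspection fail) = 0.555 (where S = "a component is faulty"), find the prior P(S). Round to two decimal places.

In odds form, posterior odds = prior odds × likelihood ratio, so prior odds = posterior odds ÷ LR.
Posterior odds = 0.555/(1−0.555) = 1.2472. LR = 0.71/0.28 = 2.5357.
Prior odds = 1.2472/2.5357 = 0.4919, so P(S) = 0.4919/(1+0.4919) ≈ 0.33.

P(S) = 0.33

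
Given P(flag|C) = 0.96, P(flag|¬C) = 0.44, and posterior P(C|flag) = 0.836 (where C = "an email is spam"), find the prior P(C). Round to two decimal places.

P(C) = 0.70

Bayes' rule in odds form gives O(C|E) = O(C)·[P(E|C)/P(E|¬C)], hence O(C) = O(C|E)/LR.
Posterior odds = 0.836/(1−0.836) = 5.0976. LR = 0.96/0.44 = 2.1818.
Prior odds = 5.0976/2.1818 = 2.3364, so P(C) = 2.3364/(1+2.3364) ≈ 0.70.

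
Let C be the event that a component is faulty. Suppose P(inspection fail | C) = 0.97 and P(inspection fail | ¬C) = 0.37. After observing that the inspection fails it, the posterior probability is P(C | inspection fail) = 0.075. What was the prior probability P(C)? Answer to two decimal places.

In odds form, posterior odds = prior odds × likelihood ratio, so prior odds = posterior odds ÷ LR.
Posterior odds = 0.075/(1−0.075) = 0.0811. LR = 0.97/0.37 = 2.6216.
Prior odds = 0.0811/2.6216 = 0.0309, so P(C) = 0.0309/(1+0.0309) ≈ 0.03.

P(C) = 0.03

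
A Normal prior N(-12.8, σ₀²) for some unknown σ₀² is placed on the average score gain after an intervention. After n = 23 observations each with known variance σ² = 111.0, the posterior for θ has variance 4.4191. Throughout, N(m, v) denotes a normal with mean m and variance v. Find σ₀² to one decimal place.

For the Normal–Normal model with known σ², precisions add: τ_n = τ₀ + n/σ².
So 1/σ₀² = 1/4.4191 − 23/111.0 = 0.226290 − 0.207207 = 0.019083.
Hence σ₀² = 1/0.019083 ≈ 52.4.

σ₀² = 52.4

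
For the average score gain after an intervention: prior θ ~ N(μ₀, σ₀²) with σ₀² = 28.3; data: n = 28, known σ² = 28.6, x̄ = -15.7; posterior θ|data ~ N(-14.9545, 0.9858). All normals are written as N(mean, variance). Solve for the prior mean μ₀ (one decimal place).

With known observation variance, the Normal–Normal posterior has precision τ_n = τ₀ + n/σ² and mean μ_n = (τ₀μ₀ + (n/σ²)x̄)/τ_n.
Here τ₀ = 1/28.3 = 0.035336 and τ_data = 28/28.6 = 0.979021, so τ_n = 1.014357.
Rearranging for μ₀: μ₀ = (μ_n·τ_n − τ_data·x̄)/τ₀ = (-14.9545·1.014357 − 0.979021·-15.7) / 0.035336 = 0.201428/0.035336 ≈ 5.7.

μ₀ = 5.7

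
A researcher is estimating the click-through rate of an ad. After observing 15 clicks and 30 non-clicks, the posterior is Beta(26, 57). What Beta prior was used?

Beta(11, 27)

A Beta(a, b) prior with s successes and f failures in binomial data gives a Beta(a+s, b+f) posterior.
Subtract the data counts: 26−15=11, 57−30=27.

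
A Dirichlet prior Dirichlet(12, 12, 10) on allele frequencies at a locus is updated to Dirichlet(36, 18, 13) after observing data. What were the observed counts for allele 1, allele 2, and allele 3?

counts (24, 6, 3)

For a Dirichlet(α) prior with multinomial counts c, the posterior is Dirichlet(α + c) componentwise.
Counts are posterior − prior componentwise: 36−12=24, 18−12=6, 13−10=3.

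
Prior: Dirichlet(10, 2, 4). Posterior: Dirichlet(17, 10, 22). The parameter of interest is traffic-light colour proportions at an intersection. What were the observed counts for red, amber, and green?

counts (7, 8, 18)

For a Dirichlet(α) prior with multinomial counts c, the posterior is Dirichlet(α + c) componentwise.
Counts are posterior − prior componentwise: 17−10=7, 10−2=8, 22−4=18.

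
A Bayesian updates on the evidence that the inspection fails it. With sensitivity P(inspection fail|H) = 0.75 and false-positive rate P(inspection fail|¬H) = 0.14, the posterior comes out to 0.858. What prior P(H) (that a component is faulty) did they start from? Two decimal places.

In odds form, posterior odds = prior odds × likelihood ratio, so prior odds = posterior odds ÷ LR.
Posterior odds = 0.858/(1−0.858) = 6.0423. LR = 0.75/0.14 = 5.3571.
Prior odds = 6.0423/5.3571 = 1.1279, so P(H) = 1.1279/(1+1.1279) ≈ 0.53.

P(H) = 0.53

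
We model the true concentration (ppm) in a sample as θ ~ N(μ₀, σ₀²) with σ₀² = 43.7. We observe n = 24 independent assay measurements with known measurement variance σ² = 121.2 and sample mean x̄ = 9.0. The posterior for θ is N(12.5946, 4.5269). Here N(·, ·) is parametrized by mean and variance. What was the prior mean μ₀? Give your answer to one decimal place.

The posterior mean is a precision-weighted average: μ_n = (τ₀μ₀ + τ_data·x̄)/(τ₀+τ_data), with τ₀=1/σ₀² and τ_data=n/σ².
Here τ₀ = 1/43.7 = 0.022883 and τ_data = 24/121.2 = 0.198020, so τ_n = 0.220903.
Rearranging for μ₀: μ₀ = (μ_n·τ_n − τ_data·x̄)/τ₀ = (12.5946·0.220903 − 0.198020·9.0) / 0.022883 = 1.000005/0.022883 ≈ 43.7.

μ₀ = 43.7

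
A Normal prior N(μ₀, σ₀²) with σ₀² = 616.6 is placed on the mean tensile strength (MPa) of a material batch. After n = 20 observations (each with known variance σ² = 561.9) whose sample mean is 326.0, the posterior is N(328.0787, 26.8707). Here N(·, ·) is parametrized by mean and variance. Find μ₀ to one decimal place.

μ₀ = 373.7

The posterior mean is a precision-weighted average: μ_n = (τ₀μ₀ + τ_data·x̄)/(τ₀+τ_data), with τ₀=1/σ₀² and τ_data=n/σ².
Here τ₀ = 1/616.6 = 0.001622 and τ_data = 20/561.9 = 0.035594, so τ_n = 0.037216.
Rearranging for μ₀: μ₀ = (μ_n·τ_n − τ_data·x̄)/τ₀ = (328.0787·0.037216 − 0.035594·326.0) / 0.001622 = 0.606133/0.001622 ≈ 373.7.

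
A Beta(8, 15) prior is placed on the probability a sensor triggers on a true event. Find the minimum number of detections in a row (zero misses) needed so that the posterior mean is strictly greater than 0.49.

k = 7

After k detections and 0 misses the posterior is Beta(8+k, 15), with mean (8+k)/(8+15+k).
Set (8+k)/(23+k) > 0.49 and solve: k > (0.49·23 − 8)/(1 − 0.49) = 6.412.
The smallest integer exceeding 6.412 is 7.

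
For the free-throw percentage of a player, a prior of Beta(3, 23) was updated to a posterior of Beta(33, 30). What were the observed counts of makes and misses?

Under Beta–binomial conjugacy the posterior parameters are (a+s, b+f).
Match parameters: s=33−3=30, f=30−23=7.

30 makes and 7 misses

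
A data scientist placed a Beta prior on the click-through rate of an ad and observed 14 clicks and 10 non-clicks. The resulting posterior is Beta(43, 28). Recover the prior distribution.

Beta(29, 18)

Beta is conjugate to the binomial likelihood: posterior = Beta(a+s, b+f).
Subtract the data counts: 43−14=29, 28−10=18.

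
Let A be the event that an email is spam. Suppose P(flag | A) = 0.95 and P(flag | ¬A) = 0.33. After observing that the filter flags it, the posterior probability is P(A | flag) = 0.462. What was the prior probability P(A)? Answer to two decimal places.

In odds form, posterior odds = prior odds × likelihood ratio, so prior odds = posterior odds ÷ LR.
Posterior odds = 0.462/(1−0.462) = 0.8587. LR = 0.95/0.33 = 2.8788.
Prior odds = 0.8587/2.8788 = 0.2983, so P(A) = 0.2983/(1+0.2983) ≈ 0.23.

P(A) = 0.23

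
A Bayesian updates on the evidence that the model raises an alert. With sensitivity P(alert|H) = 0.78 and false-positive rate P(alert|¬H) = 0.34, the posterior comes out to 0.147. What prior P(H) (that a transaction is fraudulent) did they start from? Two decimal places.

In odds form, posterior odds = prior odds × likelihood ratio, so prior odds = posterior odds ÷ LR.
Posterior odds = 0.147/(1−0.147) = 0.1723. LR = 0.78/0.34 = 2.2941.
Prior odds = 0.1723/2.2941 = 0.0751, so P(H) = 0.0751/(1+0.0751) ≈ 0.07.

P(H) = 0.07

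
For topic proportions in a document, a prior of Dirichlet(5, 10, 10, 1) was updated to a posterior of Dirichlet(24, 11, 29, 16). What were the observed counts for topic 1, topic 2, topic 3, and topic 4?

For a Dirichlet(α) prior with multinomial counts c, the posterior is Dirichlet(α + c) componentwise.
Counts are posterior − prior componentwise: 24−5=19, 11−10=1, 29−10=19, 16−1=15.

counts (19, 1, 19, 15)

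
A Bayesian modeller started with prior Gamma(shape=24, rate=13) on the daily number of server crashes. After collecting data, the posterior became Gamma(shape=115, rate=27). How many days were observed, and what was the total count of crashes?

Gamma–Poisson conjugacy: posterior shape = α + Σxᵢ, posterior rate = β + n.
Matching: Σxᵢ = 115 − 24 = 91 and n = 27 − 13 = 14.

n = 14 days with total 91 crashes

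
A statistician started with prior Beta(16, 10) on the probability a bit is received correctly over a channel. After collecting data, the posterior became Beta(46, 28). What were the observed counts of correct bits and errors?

Under Beta–binomial conjugacy the posterior parameters are (α+s, β+f).
So s = 46 − 16 = 30 and f = 28 − 10 = 18.

30 correct bits and 18 errors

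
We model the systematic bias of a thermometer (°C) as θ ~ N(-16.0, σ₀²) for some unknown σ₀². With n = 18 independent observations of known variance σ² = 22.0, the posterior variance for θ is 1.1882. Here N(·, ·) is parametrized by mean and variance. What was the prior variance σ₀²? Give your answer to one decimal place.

Posterior precision equals prior precision plus data precision: 1/σ_n² = 1/σ₀² + n/σ².
So 1/σ₀² = 1/1.1882 − 18/22.0 = 0.841609 − 0.818182 = 0.023427.
Hence σ₀² = 1/0.023427 ≈ 42.7.

σ₀² = 42.7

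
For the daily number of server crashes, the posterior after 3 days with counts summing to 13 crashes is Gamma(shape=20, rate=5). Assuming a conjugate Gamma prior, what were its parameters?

Gamma(shape=7, rate=2)

A Gamma(α, β) prior (rate parametrization) on a Poisson rate with n observations summing to S gives posterior Gamma(α+S, β+n).
So α = 20 − 13 = 7 and β = 5 − 3 = 2.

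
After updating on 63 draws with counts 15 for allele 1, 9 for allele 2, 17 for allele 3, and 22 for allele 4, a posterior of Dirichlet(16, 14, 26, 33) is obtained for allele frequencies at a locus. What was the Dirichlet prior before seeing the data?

Dirichlet(1, 5, 9, 11)

For a Dirichlet(α) prior with multinomial counts c, the posterior is Dirichlet(α + c) componentwise.
Subtract each count from the matching posterior parameter: 16−15=1, 14−9=5, 26−17=9, 33−22=11.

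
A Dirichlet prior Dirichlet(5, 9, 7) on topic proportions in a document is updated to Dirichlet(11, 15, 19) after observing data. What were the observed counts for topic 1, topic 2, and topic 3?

For a Dirichlet(α) prior with multinomial counts c, the posterior is Dirichlet(α + c) componentwise.
Counts are posterior − prior componentwise: 11−5=6, 15−9=6, 19−7=12.

counts (6, 6, 12)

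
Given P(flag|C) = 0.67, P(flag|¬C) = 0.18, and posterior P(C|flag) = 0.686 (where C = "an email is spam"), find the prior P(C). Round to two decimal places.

P(C) = 0.37

In odds form, posterior odds = prior odds × likelihood ratio, so prior odds = posterior odds ÷ LR.
Posterior odds = 0.686/(1−0.686) = 2.1847. LR = 0.67/0.18 = 3.7222.
Prior odds = 2.1847/3.7222 = 0.5869, so P(C) = 0.5869/(1+0.5869) ≈ 0.37.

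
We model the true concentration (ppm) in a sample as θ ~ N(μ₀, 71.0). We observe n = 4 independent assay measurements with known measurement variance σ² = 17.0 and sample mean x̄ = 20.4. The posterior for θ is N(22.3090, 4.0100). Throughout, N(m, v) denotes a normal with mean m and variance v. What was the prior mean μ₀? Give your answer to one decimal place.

μ₀ = 54.2

With known observation variance, the Normal–Normal posterior has precision τ_n = τ₀ + n/σ² and mean μ_n = (τ₀μ₀ + (n/σ²)x̄)/τ_n.
Here τ₀ = 1/71.0 = 0.014085 and τ_data = 4/17.0 = 0.235294, so τ_n = 0.249379.
Rearranging for μ₀: μ₀ = (μ_n·τ_n − τ_data·x̄)/τ₀ = (22.3090·0.249379 − 0.235294·20.4) / 0.014085 = 0.763399/0.014085 ≈ 54.2.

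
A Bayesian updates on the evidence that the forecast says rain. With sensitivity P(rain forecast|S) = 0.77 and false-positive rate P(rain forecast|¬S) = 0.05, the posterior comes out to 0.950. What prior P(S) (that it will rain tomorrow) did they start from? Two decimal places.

In odds form, posterior odds = prior odds × likelihood ratio, so prior odds = posterior odds ÷ LR.
Posterior odds = 0.950/(1−0.950) = 19.0000. LR = 0.77/0.05 = 15.4000.
Prior odds = 19.0000/15.4000 = 1.2338, so P(S) = 1.2338/(1+1.2338) ≈ 0.55.

P(S) = 0.55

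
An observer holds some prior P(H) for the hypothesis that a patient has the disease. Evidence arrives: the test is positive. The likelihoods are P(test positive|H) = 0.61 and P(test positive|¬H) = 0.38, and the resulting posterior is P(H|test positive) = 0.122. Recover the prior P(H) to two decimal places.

P(H) = 0.08

Bayes' rule in odds form gives O(H|E) = O(H)·[P(E|H)/P(E|¬H)], hence O(H) = O(H|E)/LR.
Posterior odds = 0.122/(1−0.122) = 0.1390. LR = 0.61/0.38 = 1.6053.
Prior odds = 0.1390/1.6053 = 0.0866, so P(H) = 0.0866/(1+0.0866) ≈ 0.08.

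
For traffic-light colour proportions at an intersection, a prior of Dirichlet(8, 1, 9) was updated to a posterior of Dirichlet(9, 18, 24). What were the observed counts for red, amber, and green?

counts (1, 17, 15)

For a Dirichlet(α) prior with multinomial counts c, the posterior is Dirichlet(α + c) componentwise.
Counts are posterior − prior componentwise: 9−8=1, 18−1=17, 24−9=15.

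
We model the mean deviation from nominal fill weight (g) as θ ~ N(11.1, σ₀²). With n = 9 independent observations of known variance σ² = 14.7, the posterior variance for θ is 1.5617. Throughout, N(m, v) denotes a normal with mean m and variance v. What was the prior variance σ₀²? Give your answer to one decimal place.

σ₀² = 35.6

For the Normal–Normal model with known σ², precisions add: τ_n = τ₀ + n/σ².
So 1/σ₀² = 1/1.5617 − 9/14.7 = 0.640328 − 0.612245 = 0.028083.
Hence σ₀² = 1/0.028083 ≈ 35.6.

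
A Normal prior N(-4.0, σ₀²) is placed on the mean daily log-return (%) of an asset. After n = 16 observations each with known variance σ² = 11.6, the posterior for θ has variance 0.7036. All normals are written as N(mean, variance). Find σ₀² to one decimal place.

σ₀² = 23.8

Posterior precision equals prior precision plus data precision: 1/σ_n² = 1/σ₀² + n/σ².
So 1/σ₀² = 1/0.7036 − 16/11.6 = 1.421262 − 1.379310 = 0.041952.
Hence σ₀² = 1/0.041952 ≈ 23.8.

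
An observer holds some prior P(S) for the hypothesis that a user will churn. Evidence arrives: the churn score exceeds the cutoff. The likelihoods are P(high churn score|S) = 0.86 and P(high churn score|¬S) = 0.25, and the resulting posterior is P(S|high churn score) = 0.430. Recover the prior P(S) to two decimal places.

In odds form, posterior odds = prior odds × likelihood ratio, so prior odds = posterior odds ÷ LR.
Posterior odds = 0.430/(1−0.430) = 0.7544. LR = 0.86/0.25 = 3.4400.
Prior odds = 0.7544/3.4400 = 0.2193, so P(S) = 0.2193/(1+0.2193) ≈ 0.18.

P(S) = 0.18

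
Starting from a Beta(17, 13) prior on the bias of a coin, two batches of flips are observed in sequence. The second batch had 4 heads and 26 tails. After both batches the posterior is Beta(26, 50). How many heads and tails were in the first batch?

Sequential conjugate updates are equivalent to a single update on the pooled data, so total successes = posterior α − prior α and total failures = posterior β − prior β.
Total across both batches: 26−17=9 heads, 50−13=37 tails.
Subtract the second batch: 9−4=5 heads and 37−26=11 tails.

5 heads and 11 tails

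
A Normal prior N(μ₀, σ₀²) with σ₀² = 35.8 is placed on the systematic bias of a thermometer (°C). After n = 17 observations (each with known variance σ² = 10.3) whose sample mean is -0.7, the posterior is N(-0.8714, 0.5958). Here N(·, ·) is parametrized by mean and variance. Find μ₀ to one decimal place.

The posterior mean is a precision-weighted average: μ_n = (τ₀μ₀ + τ_data·x̄)/(τ₀+τ_data), with τ₀=1/σ₀² and τ_data=n/σ².
Here τ₀ = 1/35.8 = 0.027933 and τ_data = 17/10.3 = 1.650485, so τ_n = 1.678418.
Rearranging for μ₀: μ₀ = (μ_n·τ_n − τ_data·x̄)/τ₀ = (-0.8714·1.678418 − 1.650485·-0.7) / 0.027933 = -0.307234/0.027933 ≈ -11.0.

μ₀ = -11.0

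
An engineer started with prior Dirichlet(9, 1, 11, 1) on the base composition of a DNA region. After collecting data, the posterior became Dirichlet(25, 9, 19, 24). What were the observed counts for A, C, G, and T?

counts (16, 8, 8, 23)

For a Dirichlet(α) prior with multinomial counts c, the posterior is Dirichlet(α + c) componentwise.
Counts are posterior − prior componentwise: 25−9=16, 9−1=8, 19−11=8, 24−1=23.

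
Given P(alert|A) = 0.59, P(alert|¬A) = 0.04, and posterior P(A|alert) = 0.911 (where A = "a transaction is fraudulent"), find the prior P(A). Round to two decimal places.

P(A) = 0.41

In odds form, posterior odds = prior odds × likelihood ratio, so prior odds = posterior odds ÷ LR.
Posterior odds = 0.911/(1−0.911) = 10.2360. LR = 0.59/0.04 = 14.7500.
Prior odds = 10.2360/14.7500 = 0.6940, so P(A) = 0.6940/(1+0.6940) ≈ 0.41.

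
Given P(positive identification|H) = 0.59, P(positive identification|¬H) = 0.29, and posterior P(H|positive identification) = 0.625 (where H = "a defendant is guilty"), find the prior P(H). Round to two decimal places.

P(H) = 0.45

In odds form, posterior odds = prior odds × likelihood ratio, so prior odds = posterior odds ÷ LR.
Posterior odds = 0.625/(1−0.625) = 1.6667. LR = 0.59/0.29 = 2.0345.
Prior odds = 1.6667/2.0345 = 0.8192, so P(H) = 0.8192/(1+0.8192) ≈ 0.45.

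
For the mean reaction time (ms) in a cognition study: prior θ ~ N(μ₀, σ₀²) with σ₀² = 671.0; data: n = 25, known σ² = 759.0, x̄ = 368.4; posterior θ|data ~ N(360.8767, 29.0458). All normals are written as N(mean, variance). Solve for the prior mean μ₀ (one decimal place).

With known observation variance, the Normal–Normal posterior has precision τ_n = τ₀ + n/σ² and mean μ_n = (τ₀μ₀ + (n/σ²)x̄)/τ_n.
Here τ₀ = 1/671.0 = 0.001490 and τ_data = 25/759.0 = 0.032938, so τ_n = 0.034428.
Rearranging for μ₀: μ₀ = (μ_n·τ_n − τ_data·x̄)/τ₀ = (360.8767·0.034428 − 0.032938·368.4) / 0.001490 = 0.289904/0.001490 ≈ 194.6.

μ₀ = 194.6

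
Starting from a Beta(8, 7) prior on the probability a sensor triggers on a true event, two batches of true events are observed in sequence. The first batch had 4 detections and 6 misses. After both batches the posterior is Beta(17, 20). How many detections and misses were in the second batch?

Sequential conjugate updates are equivalent to a single update on the pooled data, so total successes = posterior α − prior α and total failures = posterior β − prior β.
Total across both batches: 17−8=9 detections, 20−7=13 misses.
Subtract the first batch: 9−4=5 detections and 13−6=7 misses.

5 detections and 7 misses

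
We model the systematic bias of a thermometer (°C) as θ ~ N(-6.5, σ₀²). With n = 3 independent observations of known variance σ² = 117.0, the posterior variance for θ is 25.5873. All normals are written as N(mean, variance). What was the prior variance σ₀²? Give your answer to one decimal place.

Posterior precision equals prior precision plus data precision: 1/σ_n² = 1/σ₀² + n/σ².
So 1/σ₀² = 1/25.5873 − 3/117.0 = 0.039082 − 0.025641 = 0.013441.
Hence σ₀² = 1/0.013441 ≈ 74.4.

σ₀² = 74.4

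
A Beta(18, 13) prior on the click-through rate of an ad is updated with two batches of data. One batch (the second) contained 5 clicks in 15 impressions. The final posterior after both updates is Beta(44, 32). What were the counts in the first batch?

Sequential conjugate updates are equivalent to a single update on the pooled data, so total successes = posterior α − prior α and total failures = posterior β − prior β.
Total across both batches: 44−18=26 clicks, 32−13=19 non-clicks.
Subtract the second batch: 26−5=21 clicks and 19−10=9 non-clicks.

21 clicks and 9 non-clicks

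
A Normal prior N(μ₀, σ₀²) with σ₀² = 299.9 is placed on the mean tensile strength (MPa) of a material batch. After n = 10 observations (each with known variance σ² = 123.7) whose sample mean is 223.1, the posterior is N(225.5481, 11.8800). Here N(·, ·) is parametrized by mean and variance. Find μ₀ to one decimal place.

μ₀ = 284.9

The posterior mean is a precision-weighted average: μ_n = (τ₀μ₀ + τ_data·x̄)/(τ₀+τ_data), with τ₀=1/σ₀² and τ_data=n/σ².
Here τ₀ = 1/299.9 = 0.003334 and τ_data = 10/123.7 = 0.080841, so τ_n = 0.084175.
Rearranging for μ₀: μ₀ = (μ_n·τ_n − τ_data·x̄)/τ₀ = (225.5481·0.084175 − 0.080841·223.1) / 0.003334 = 0.949884/0.003334 ≈ 284.9.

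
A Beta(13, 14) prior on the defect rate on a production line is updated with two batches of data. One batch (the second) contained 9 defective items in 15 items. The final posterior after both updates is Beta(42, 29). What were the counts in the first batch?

Sequential conjugate updates are equivalent to a single update on the pooled data, so total successes = posterior α − prior α and total failures = posterior β − prior β.
Total across both batches: 42−13=29 defective items, 29−14=15 good items.
Subtract the second batch: 29−9=20 defective items and 15−6=9 good items.

20 defective items and 9 good items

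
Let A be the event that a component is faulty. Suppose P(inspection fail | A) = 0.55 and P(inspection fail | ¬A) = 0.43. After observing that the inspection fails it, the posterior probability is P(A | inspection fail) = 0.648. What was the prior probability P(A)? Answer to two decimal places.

Bayes' rule in odds form gives O(A|E) = O(A)·[P(E|A)/P(E|¬A)], hence O(A) = O(A|E)/LR.
Posterior odds = 0.648/(1−0.648) = 1.8409. LR = 0.55/0.43 = 1.2791.
Prior odds = 1.8409/1.2791 = 1.4392, so P(A) = 1.4392/(1+1.4392) ≈ 0.59.

P(A) = 0.59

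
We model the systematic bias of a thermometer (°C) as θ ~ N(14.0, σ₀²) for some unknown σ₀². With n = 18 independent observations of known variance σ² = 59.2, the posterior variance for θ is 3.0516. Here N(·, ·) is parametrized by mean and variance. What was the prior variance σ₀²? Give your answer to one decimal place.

σ₀² = 42.3

For the Normal–Normal model with known σ², precisions add: τ_n = τ₀ + n/σ².
So 1/σ₀² = 1/3.0516 − 18/59.2 = 0.327697 − 0.304054 = 0.023643.
Hence σ₀² = 1/0.023643 ≈ 42.3.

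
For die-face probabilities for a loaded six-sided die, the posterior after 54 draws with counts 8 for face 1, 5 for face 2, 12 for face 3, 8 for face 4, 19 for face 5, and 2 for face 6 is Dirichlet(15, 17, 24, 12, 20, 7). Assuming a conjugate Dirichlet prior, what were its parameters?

Dirichlet(7, 12, 12, 4, 1, 5)

For a Dirichlet(α) prior with multinomial counts c, the posterior is Dirichlet(α + c) componentwise.
Subtract each count from the matching posterior parameter: 15−8=7, 17−5=12, 24−12=12, 12−8=4, 20−19=1, 7−2=5.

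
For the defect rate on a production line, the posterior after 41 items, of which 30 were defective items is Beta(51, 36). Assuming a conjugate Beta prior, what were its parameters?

Under Beta–binomial conjugacy the posterior parameters are (α+s, β+f).
Subtract the data counts: 51−30=21, 36−11=25.

Beta(21, 25)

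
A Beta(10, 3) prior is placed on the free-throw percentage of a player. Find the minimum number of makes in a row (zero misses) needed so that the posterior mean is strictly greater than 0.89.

k = 15

After k makes and 0 misses the posterior is Beta(10+k, 3), with mean (10+k)/(10+3+k).
Set (10+k)/(13+k) > 0.89 and solve: k > (0.89·13 − 10)/(1 − 0.89) = 14.273.
The smallest integer exceeding 14.273 is 15, and checking k=15: (25)/(28) = 0.8929 > 0.89.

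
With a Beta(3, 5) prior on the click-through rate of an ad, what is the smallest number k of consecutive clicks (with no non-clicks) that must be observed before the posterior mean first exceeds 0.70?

k = 9

After k clicks and 0 non-clicks the posterior is Beta(3+k, 5), with mean (3+k)/(3+5+k).
Set (3+k)/(8+k) > 0.70 and solve: k > (0.70·8 − 3)/(1 − 0.70) = 8.667.
The smallest integer exceeding 8.667 is 9, and checking k=9: (12)/(17) = 0.7059 > 0.70.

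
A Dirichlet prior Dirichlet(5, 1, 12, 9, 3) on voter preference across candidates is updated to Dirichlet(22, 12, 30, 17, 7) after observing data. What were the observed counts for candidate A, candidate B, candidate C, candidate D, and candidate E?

counts (17, 11, 18, 8, 4)

For a Dirichlet(α) prior with multinomial counts c, the posterior is Dirichlet(α + c) componentwise.
Counts are posterior − prior componentwise: 22−5=17, 12−1=11, 30−12=18, 17−9=8, 7−3=4.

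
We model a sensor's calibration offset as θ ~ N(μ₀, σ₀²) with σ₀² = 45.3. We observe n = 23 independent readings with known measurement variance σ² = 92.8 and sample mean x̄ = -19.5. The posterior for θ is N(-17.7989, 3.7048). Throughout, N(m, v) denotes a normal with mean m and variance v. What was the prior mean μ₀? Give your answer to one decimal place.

μ₀ = 1.3

With known observation variance, the Normal–Normal posterior has precision τ_n = τ₀ + n/σ² and mean μ_n = (τ₀μ₀ + (n/σ²)x̄)/τ_n.
Here τ₀ = 1/45.3 = 0.022075 and τ_data = 23/92.8 = 0.247845, so τ_n = 0.269920.
Rearranging for μ₀: μ₀ = (μ_n·τ_n − τ_data·x̄)/τ₀ = (-17.7989·0.269920 − 0.247845·-19.5) / 0.022075 = 0.028698/0.022075 ≈ 1.3.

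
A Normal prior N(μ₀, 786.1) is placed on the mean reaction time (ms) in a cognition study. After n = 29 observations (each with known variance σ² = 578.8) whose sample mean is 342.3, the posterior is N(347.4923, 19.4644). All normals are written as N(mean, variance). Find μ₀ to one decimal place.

μ₀ = 552.0

With known observation variance, the Normal–Normal posterior has precision τ_n = τ₀ + n/σ² and mean μ_n = (τ₀μ₀ + (n/σ²)x̄)/τ_n.
Here τ₀ = 1/786.1 = 0.001272 and τ_data = 29/578.8 = 0.050104, so τ_n = 0.051376.
Rearranging for μ₀: μ₀ = (μ_n·τ_n − τ_data·x̄)/τ₀ = (347.4923·0.051376 − 0.050104·342.3) / 0.001272 = 0.702165/0.001272 ≈ 552.0.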